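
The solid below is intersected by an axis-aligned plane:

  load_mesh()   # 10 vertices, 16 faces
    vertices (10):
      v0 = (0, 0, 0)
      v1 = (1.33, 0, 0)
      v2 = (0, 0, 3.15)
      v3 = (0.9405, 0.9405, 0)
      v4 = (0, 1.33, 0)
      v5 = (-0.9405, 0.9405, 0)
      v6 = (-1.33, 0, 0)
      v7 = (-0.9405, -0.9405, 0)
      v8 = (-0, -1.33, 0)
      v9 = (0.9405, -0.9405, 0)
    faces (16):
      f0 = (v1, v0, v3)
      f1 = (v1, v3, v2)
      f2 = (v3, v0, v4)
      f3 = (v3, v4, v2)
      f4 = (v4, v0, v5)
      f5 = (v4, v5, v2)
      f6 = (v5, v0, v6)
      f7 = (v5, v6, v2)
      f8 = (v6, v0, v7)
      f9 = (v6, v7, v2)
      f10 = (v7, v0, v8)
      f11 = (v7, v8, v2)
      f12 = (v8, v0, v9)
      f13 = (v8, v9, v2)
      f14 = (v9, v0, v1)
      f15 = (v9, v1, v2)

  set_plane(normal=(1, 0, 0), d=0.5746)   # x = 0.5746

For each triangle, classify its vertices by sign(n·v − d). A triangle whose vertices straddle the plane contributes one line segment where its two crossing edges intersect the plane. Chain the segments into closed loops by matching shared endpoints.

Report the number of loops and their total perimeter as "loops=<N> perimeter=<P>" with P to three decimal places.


loops=1 perimeter=6.454

Straddling triangles (8 of 16):
  (v1,v0,v3) [+-+] → (0.5746, 0, 0)–(0.5746, 0.5746, 0)  len=0.5746
  (v1,v3,v2) [++-] → (0.5746, 0.5746, 1.2255)–(0.5746, 0, 1.78911)  len=0.8049
  (v3,v0,v4) [+--] → (0.5746, 0.5746, 0)–(0.5746, 1.09203, 0)  len=0.5174
  (v3,v4,v2) [+--] → (0.5746, 1.09203, 0)–(0.5746, 0.5746, 1.2255)  len=1.3303
  (v8,v0,v9) [--+] → (0.5746, -0.5746, 0)–(0.5746, -1.09203, 0)  len=0.5174
  (v8,v9,v2) [-+-] → (0.5746, -1.09203, 0)–(0.5746, -0.5746, 1.2255)  len=1.3303
  (v9,v0,v1) [+-+] → (0.5746, -0.5746, 0)–(0.5746, 0, 0)  len=0.5746
  (v9,v1,v2) [++-] → (0.5746, 0, 1.78911)–(0.5746, -0.5746, 1.2255)  len=0.8049

Chained into 1 loop(s):
  loop 1: 8 segments, perimeter = 6.4543
Total perimeter = 6.454


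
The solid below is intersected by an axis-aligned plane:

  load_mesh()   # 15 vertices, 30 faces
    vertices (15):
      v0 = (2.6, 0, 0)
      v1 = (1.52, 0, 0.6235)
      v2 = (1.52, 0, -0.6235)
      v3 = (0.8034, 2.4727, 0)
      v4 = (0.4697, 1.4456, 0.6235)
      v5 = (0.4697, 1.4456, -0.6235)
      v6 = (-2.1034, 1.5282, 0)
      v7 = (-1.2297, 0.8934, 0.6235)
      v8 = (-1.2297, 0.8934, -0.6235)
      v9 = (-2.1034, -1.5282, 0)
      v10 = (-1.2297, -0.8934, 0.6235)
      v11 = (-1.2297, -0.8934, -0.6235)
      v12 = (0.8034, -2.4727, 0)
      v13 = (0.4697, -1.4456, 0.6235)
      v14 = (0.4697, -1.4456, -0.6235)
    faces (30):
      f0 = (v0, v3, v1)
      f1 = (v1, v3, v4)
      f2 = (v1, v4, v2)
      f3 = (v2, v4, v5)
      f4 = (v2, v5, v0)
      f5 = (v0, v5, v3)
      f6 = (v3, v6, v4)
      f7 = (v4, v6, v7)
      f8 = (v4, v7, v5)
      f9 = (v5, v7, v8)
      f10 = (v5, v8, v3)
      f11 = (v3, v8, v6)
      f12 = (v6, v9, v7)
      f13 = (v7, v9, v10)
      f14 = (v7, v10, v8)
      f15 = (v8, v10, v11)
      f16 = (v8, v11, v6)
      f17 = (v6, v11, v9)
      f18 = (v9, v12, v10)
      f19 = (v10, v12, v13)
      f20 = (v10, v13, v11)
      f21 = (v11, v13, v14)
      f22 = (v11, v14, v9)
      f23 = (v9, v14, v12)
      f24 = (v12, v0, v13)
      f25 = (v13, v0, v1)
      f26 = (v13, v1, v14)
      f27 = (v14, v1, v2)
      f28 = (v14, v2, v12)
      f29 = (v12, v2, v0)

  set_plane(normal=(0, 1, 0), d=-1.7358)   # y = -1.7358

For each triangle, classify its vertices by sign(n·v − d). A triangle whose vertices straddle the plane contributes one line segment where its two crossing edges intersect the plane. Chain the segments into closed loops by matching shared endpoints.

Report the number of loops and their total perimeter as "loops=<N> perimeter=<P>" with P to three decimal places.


Straddling triangles (6 of 30):
  (v9,v12,v10) [+-+] → (-1.46449, -1.7358, 0)–(-0.145243, -1.7358, 0.290925)  len=1.3509
  (v10,v12,v13) [+-+] → (-0.145243, -1.7358, 0.290925)–(0.563985, -1.7358, 0.447334)  len=0.7263
  (v9,v14,v12) [++-] → (0.563985, -1.7358, -0.447334)–(-1.46449, -1.7358, 0)  len=2.0772
  (v12,v0,v13) [-++] → (1.33881, -1.7358, 0)–(0.563985, -1.7358, 0.447334)  len=0.8947
  (v14,v2,v12) [++-] → (1.01696, -1.7358, -0.185812)–(0.563985, -1.7358, -0.447334)  len=0.5230
  (v12,v2,v0) [-++] → (1.01696, -1.7358, -0.185812)–(1.33881, -1.7358, 0)  len=0.3716

Chained into 1 loop(s):
  loop 1: 6 segments, perimeter = 5.9438
Total perimeter = 5.944

loops=1 perimeter=5.944


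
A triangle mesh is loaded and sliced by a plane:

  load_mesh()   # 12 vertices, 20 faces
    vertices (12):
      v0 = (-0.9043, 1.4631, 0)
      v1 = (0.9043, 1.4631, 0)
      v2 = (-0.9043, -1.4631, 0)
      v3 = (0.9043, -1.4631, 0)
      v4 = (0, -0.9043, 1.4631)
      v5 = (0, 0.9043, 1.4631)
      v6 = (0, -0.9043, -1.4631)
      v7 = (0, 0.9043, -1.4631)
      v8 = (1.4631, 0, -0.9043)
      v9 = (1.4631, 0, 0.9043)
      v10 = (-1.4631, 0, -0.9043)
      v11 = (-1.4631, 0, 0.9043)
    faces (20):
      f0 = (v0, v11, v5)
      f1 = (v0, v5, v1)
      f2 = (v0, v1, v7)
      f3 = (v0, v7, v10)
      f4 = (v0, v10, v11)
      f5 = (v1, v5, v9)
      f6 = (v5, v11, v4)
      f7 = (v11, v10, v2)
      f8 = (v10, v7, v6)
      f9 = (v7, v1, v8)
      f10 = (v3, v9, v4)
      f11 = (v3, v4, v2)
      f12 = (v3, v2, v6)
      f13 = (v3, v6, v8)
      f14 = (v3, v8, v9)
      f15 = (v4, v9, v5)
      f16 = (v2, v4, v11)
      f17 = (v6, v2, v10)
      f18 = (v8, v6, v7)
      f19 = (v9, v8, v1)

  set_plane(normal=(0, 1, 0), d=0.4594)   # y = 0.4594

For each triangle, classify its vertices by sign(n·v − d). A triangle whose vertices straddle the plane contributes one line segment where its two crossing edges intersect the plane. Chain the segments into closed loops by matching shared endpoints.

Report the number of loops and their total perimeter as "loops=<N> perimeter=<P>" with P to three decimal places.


Straddling triangles (10 of 20):
  (v0,v11,v5) [+-+] → (-1.28764, 0.4594, 0.620358)–(-0.71982, 0.4594, 1.18818)  len=0.8030
  (v0,v7,v10) [++-] → (-0.71982, 0.4594, -1.18818)–(-1.28764, 0.4594, -0.620358)  len=0.8030
  (v0,v10,v11) [+--] → (-1.28764, 0.4594, -0.620358)–(-1.28764, 0.4594, 0.620358)  len=1.2407
  (v1,v5,v9) [++-] → (0.71982, 0.4594, 1.18818)–(1.28764, 0.4594, 0.620358)  len=0.8030
  (v5,v11,v4) [+--] → (-0.71982, 0.4594, 1.18818)–(0, 0.4594, 1.4631)  len=0.7705
  (v10,v7,v6) [-+-] → (-0.71982, 0.4594, -1.18818)–(0, 0.4594, -1.4631)  len=0.7705
  (v7,v1,v8) [++-] → (1.28764, 0.4594, -0.620358)–(0.71982, 0.4594, -1.18818)  len=0.8030
  (v4,v9,v5) [--+] → (0.71982, 0.4594, 1.18818)–(0, 0.4594, 1.4631)  len=0.7705
  (v8,v6,v7) [--+] → (0, 0.4594, -1.4631)–(0.71982, 0.4594, -1.18818)  len=0.7705
  (v9,v8,v1) [--+] → (1.28764, 0.4594, -0.620358)–(1.28764, 0.4594, 0.620358)  len=1.2407

Chained into 1 loop(s):
  loop 1: 10 segments, perimeter = 8.7757
Total perimeter = 8.776

loops=1 perimeter=8.776


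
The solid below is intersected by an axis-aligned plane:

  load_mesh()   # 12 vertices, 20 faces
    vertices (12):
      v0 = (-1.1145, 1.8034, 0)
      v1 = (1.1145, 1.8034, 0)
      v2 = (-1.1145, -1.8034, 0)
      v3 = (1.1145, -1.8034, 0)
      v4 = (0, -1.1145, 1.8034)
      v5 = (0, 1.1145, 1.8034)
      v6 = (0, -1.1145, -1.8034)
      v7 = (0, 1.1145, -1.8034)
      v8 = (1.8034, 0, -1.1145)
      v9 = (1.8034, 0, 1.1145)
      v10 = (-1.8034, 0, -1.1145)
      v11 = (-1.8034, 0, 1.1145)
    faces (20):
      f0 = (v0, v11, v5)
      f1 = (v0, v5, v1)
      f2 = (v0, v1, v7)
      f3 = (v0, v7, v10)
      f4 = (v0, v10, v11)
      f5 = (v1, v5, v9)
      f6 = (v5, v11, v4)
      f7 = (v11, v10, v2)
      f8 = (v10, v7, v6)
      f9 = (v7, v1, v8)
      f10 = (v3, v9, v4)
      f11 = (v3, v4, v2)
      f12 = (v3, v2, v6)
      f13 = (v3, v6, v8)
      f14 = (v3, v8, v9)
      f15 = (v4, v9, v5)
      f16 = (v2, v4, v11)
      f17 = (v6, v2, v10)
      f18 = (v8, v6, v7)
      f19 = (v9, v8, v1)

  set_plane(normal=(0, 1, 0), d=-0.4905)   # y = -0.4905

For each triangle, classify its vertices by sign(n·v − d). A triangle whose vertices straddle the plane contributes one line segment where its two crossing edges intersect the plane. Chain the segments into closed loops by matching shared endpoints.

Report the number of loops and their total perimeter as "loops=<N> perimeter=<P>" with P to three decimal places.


Straddling triangles (10 of 20):
  (v5,v11,v4) [++-] → (-1.00971, -0.4905, 1.41769)–(0, -0.4905, 1.8034)  len=1.0809
  (v11,v10,v2) [++-] → (-1.61603, -0.4905, -0.811371)–(-1.61603, -0.4905, 0.811371)  len=1.6227
  (v10,v7,v6) [++-] → (0, -0.4905, -1.8034)–(-1.00971, -0.4905, -1.41769)  len=1.0809
  (v3,v9,v4) [-+-] → (1.61603, -0.4905, 0.811371)–(1.00971, -0.4905, 1.41769)  len=0.8575
  (v3,v6,v8) [--+] → (1.00971, -0.4905, -1.41769)–(1.61603, -0.4905, -0.811371)  len=0.8575
  (v3,v8,v9) [-++] → (1.61603, -0.4905, -0.811371)–(1.61603, -0.4905, 0.811371)  len=1.6227
  (v4,v9,v5) [-++] → (1.00971, -0.4905, 1.41769)–(0, -0.4905, 1.8034)  len=1.0809
  (v2,v4,v11) [--+] → (-1.00971, -0.4905, 1.41769)–(-1.61603, -0.4905, 0.811371)  len=0.8575
  (v6,v2,v10) [--+] → (-1.61603, -0.4905, -0.811371)–(-1.00971, -0.4905, -1.41769)  len=0.8575
  (v8,v6,v7) [+-+] → (1.00971, -0.4905, -1.41769)–(0, -0.4905, -1.8034)  len=1.0809

Chained into 1 loop(s):
  loop 1: 10 segments, perimeter = 10.9988
Total perimeter = 10.999

loops=1 perimeter=10.999


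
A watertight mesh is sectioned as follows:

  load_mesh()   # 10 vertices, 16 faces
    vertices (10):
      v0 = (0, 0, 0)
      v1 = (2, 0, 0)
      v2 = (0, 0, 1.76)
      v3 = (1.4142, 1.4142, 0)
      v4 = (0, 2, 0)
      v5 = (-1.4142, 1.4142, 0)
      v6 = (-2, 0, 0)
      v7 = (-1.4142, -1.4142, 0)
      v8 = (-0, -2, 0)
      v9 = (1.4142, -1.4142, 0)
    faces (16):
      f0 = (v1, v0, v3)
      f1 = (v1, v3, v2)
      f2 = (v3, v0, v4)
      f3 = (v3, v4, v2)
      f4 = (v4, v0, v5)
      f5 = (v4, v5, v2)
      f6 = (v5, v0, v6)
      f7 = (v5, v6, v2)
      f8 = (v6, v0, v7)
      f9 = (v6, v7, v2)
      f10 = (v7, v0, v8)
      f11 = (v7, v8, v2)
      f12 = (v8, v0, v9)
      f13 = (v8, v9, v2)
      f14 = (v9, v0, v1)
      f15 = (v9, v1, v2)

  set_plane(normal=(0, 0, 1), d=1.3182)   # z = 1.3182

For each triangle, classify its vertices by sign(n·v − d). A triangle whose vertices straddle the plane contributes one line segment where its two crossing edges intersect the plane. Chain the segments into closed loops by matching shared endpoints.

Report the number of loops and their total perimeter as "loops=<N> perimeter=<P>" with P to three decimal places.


loops=1 perimeter=3.074

Straddling triangles (8 of 16):
  (v1,v3,v2) [--+] → (0.354996, 0.354996, 1.3182)–(0.502045, 0, 1.3182)  len=0.3842
  (v3,v4,v2) [--+] → (0, 0.502045, 1.3182)–(0.354996, 0.354996, 1.3182)  len=0.3842
  (v4,v5,v2) [--+] → (-0.354996, 0.354996, 1.3182)–(0, 0.502045, 1.3182)  len=0.3842
  (v5,v6,v2) [--+] → (-0.502045, 0, 1.3182)–(-0.354996, 0.354996, 1.3182)  len=0.3842
  (v6,v7,v2) [--+] → (-0.354996, -0.354996, 1.3182)–(-0.502045, 0, 1.3182)  len=0.3842
  (v7,v8,v2) [--+] → (0, -0.502045, 1.3182)–(-0.354996, -0.354996, 1.3182)  len=0.3842
  (v8,v9,v2) [--+] → (0.354996, -0.354996, 1.3182)–(0, -0.502045, 1.3182)  len=0.3842
  (v9,v1,v2) [--+] → (0.502045, 0, 1.3182)–(0.354996, -0.354996, 1.3182)  len=0.3842

Chained into 1 loop(s):
  loop 1: 8 segments, perimeter = 3.0740
Total perimeter = 3.074


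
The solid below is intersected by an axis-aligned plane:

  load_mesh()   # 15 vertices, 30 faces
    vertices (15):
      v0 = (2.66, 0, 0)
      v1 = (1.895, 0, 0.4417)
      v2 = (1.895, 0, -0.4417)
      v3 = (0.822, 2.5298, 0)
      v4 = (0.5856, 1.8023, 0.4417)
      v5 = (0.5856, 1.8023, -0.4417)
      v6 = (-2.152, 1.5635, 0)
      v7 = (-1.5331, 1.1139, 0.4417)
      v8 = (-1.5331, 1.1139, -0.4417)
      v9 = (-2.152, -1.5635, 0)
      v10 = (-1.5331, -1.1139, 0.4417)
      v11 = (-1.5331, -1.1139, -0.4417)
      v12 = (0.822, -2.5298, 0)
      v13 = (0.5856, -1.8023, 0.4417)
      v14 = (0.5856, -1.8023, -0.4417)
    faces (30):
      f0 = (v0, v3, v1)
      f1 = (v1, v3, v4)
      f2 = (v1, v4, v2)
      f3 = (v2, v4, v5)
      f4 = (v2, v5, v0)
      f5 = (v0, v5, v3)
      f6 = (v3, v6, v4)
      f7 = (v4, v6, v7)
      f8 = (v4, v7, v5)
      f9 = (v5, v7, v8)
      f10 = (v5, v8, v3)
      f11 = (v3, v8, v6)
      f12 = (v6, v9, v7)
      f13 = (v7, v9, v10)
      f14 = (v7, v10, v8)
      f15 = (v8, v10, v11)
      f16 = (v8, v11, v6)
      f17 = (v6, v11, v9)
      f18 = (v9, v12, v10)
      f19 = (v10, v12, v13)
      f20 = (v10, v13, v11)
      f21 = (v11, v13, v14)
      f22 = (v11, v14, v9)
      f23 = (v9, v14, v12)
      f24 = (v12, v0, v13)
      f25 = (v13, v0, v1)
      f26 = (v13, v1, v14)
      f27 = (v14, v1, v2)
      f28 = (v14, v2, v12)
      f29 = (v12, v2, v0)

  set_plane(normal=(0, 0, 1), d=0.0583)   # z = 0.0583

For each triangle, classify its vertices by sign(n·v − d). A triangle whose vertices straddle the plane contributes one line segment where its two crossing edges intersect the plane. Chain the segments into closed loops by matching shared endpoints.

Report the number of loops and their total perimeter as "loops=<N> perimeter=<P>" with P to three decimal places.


loops=2 perimeter=26.180

Straddling triangles (20 of 30):
  (v0,v3,v1) [--+] → (0.963625, 2.19589, 0.0583)–(2.55903, 0, 0.0583)  len=2.7143
  (v1,v3,v4) [+-+] → (0.963625, 2.19589, 0.0583)–(0.790798, 2.43378, 0.0583)  len=0.2940
  (v1,v4,v2) [++-] → (1.15389, 1.02009, 0.0583)–(1.895, 0, 0.0583)  len=1.2609
  (v2,v4,v5) [-+-] → (1.15389, 1.02009, 0.0583)–(0.5856, 1.8023, 0.0583)  len=0.9668
  (v3,v6,v4) [--+] → (-1.79066, 1.59502, 0.0583)–(0.790798, 2.43378, 0.0583)  len=2.7143
  (v4,v6,v7) [+-+] → (-1.79066, 1.59502, 0.0583)–(-2.07031, 1.50416, 0.0583)  len=0.2940
  (v4,v7,v5) [++-] → (-0.613574, 1.41267, 0.0583)–(0.5856, 1.8023, 0.0583)  len=1.2609
  (v5,v7,v8) [-+-] → (-0.613574, 1.41267, 0.0583)–(-1.5331, 1.1139, 0.0583)  len=0.9668
  (v6,v9,v7) [--+] → (-2.07031, -1.21011, 0.0583)–(-2.07031, 1.50416, 0.0583)  len=2.7143
  (v7,v9,v10) [+-+] → (-2.07031, -1.21011, 0.0583)–(-2.07031, -1.50416, 0.0583)  len=0.2940
  (v7,v10,v8) [++-] → (-1.5331, -0.147024, 0.0583)–(-1.5331, 1.1139, 0.0583)  len=1.2609
  (v8,v10,v11) [-+-] → (-1.5331, -0.147024, 0.0583)–(-1.5331, -1.1139, 0.0583)  len=0.9669
  (v9,v12,v10) [--+] → (0.51115, -2.34292, 0.0583)–(-2.07031, -1.50416, 0.0583)  len=2.7143
  (v10,v12,v13) [+-+] → (0.51115, -2.34292, 0.0583)–(0.790798, -2.43378, 0.0583)  len=0.2940
  (v10,v13,v11) [++-] → (-0.333926, -1.50353, 0.0583)–(-1.5331, -1.1139, 0.0583)  len=1.2609
  (v11,v13,v14) [-+-] → (-0.333926, -1.50353, 0.0583)–(0.5856, -1.8023, 0.0583)  len=0.9668
  (v12,v0,v13) [--+] → (2.3862, -0.237886, 0.0583)–(0.790798, -2.43378, 0.0583)  len=2.7143
  (v13,v0,v1) [+-+] → (2.3862, -0.237886, 0.0583)–(2.55903, 0, 0.0583)  len=0.2940
  (v13,v1,v14) [++-] → (1.32671, -0.782207, 0.0583)–(0.5856, -1.8023, 0.0583)  len=1.2609
  (v14,v1,v2) [-+-] → (1.32671, -0.782207, 0.0583)–(1.895, 0, 0.0583)  len=0.9668

Chained into 2 loop(s):
  loop 1: 10 segments, perimeter = 15.0416
  loop 2: 10 segments, perimeter = 11.1387
Total perimeter = 26.180


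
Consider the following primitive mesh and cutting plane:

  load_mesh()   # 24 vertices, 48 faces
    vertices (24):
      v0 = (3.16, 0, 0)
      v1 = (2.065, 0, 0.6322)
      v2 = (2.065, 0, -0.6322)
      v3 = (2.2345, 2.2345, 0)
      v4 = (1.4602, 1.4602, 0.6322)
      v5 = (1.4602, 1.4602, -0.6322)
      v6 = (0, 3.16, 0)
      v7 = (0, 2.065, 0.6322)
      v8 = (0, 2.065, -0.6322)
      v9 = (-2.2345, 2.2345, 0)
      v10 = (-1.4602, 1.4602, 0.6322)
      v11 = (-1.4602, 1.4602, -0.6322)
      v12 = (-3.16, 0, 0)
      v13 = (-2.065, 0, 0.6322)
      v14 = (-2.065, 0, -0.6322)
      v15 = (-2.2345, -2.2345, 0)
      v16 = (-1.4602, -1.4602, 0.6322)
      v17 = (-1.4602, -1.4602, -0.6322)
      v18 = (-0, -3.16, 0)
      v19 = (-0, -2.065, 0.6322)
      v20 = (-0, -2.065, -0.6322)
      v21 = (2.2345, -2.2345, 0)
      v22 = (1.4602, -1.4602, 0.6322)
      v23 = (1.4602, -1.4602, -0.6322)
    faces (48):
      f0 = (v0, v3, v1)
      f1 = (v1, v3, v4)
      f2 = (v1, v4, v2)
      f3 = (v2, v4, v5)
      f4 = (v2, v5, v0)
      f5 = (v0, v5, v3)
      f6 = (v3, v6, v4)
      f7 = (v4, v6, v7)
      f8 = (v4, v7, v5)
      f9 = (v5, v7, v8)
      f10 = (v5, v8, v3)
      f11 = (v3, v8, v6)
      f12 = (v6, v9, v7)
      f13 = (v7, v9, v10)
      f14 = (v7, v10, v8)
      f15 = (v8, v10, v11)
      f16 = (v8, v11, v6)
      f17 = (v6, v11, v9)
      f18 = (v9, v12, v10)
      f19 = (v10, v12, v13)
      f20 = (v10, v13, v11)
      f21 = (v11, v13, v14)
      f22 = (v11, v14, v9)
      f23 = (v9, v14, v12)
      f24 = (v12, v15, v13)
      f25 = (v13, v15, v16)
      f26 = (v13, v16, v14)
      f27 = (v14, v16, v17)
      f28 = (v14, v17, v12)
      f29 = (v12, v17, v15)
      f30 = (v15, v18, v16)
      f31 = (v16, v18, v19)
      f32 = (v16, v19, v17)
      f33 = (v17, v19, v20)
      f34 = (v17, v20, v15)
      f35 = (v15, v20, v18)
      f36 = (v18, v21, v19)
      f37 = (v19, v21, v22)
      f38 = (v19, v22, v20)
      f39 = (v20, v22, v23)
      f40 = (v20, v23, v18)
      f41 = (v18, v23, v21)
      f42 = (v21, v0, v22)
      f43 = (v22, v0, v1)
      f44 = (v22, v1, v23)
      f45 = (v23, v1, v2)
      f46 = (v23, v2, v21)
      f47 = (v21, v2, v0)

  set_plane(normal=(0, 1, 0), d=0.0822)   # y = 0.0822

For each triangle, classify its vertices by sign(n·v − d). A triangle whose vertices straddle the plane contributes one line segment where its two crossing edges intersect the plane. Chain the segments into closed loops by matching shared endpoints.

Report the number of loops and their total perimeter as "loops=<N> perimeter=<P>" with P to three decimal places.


loops=2 perimeter=7.586

Straddling triangles (12 of 48):
  (v0,v3,v1) [-+-] → (3.12595, 0.0822, 0)–(2.07124, 0.0822, 0.608943)  len=1.2179
  (v1,v3,v4) [-++] → (2.07124, 0.0822, 0.608943)–(2.03095, 0.0822, 0.6322)  len=0.0465
  (v1,v4,v2) [-+-] → (2.03095, 0.0822, 0.6322)–(2.03095, 0.0822, -0.561022)  len=1.1932
  (v2,v4,v5) [-++] → (2.03095, 0.0822, -0.561022)–(2.03095, 0.0822, -0.6322)  len=0.0712
  (v2,v5,v0) [-+-] → (2.03095, 0.0822, -0.6322)–(3.06431, 0.0822, -0.0355889)  len=1.1932
  (v0,v5,v3) [-++] → (3.06431, 0.0822, -0.0355889)–(3.12595, 0.0822, 0)  len=0.0712
  (v9,v12,v10) [+-+] → (-3.12595, 0.0822, 0)–(-3.06431, 0.0822, 0.0355889)  len=0.0712
  (v10,v12,v13) [+--] → (-3.06431, 0.0822, 0.0355889)–(-2.03095, 0.0822, 0.6322)  len=1.1932
  (v10,v13,v11) [+-+] → (-2.03095, 0.0822, 0.6322)–(-2.03095, 0.0822, 0.561022)  len=0.0712
  (v11,v13,v14) [+--] → (-2.03095, 0.0822, 0.561022)–(-2.03095, 0.0822, -0.6322)  len=1.1932
  (v11,v14,v9) [+-+] → (-2.03095, 0.0822, -0.6322)–(-2.07124, 0.0822, -0.608943)  len=0.0465
  (v9,v14,v12) [+--] → (-2.07124, 0.0822, -0.608943)–(-3.12595, 0.0822, 0)  len=1.2179

Chained into 2 loop(s):
  loop 1: 6 segments, perimeter = 3.7932
  loop 2: 6 segments, perimeter = 3.7932
Total perimeter = 7.586


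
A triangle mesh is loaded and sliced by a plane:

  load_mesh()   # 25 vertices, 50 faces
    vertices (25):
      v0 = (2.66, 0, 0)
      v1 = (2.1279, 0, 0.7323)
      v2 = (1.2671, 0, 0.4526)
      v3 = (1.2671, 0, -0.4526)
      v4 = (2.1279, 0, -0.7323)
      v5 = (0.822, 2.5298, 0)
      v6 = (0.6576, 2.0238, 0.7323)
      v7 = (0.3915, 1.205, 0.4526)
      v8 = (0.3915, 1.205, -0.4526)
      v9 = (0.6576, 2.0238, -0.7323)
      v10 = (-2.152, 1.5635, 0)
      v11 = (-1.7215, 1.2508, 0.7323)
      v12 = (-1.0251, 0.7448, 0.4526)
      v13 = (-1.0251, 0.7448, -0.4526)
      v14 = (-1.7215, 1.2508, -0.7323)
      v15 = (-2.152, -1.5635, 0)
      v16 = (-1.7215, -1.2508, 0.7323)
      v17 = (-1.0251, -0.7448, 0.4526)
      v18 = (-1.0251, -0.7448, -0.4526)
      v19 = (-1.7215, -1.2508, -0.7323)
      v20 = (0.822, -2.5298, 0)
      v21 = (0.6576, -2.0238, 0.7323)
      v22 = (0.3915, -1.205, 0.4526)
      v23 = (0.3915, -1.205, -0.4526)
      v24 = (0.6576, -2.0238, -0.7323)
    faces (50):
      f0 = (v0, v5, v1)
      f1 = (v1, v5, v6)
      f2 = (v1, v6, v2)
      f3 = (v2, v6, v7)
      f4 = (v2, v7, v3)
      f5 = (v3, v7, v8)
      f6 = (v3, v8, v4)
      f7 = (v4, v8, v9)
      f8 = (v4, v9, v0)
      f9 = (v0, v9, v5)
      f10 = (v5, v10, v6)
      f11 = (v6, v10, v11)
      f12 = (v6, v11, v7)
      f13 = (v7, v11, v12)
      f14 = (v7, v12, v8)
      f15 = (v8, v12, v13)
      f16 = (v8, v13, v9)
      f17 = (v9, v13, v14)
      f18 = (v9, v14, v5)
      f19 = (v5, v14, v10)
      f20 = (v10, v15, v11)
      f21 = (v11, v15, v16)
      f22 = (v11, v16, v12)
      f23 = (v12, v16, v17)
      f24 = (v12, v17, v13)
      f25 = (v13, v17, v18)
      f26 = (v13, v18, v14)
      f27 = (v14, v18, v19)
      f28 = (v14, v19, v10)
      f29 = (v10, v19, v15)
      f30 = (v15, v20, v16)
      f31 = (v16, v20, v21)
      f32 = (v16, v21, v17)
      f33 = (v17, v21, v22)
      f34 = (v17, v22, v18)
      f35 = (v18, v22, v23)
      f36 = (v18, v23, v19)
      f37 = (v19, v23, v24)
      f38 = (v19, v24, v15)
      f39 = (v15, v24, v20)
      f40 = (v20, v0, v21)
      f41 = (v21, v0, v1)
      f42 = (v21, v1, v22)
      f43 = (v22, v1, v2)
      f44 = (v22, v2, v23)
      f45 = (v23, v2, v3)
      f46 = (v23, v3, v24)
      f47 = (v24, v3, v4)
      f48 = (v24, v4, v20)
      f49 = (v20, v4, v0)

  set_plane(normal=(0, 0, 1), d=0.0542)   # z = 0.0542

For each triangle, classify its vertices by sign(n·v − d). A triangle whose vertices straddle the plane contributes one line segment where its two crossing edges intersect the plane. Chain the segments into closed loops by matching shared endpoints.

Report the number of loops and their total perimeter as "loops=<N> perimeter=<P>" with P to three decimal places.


loops=2 perimeter=22.851

Straddling triangles (20 of 50):
  (v0,v5,v1) [--+] → (0.918654, 2.34256, 0.0542)–(2.62062, 0, 0.0542)  len=2.8956
  (v1,v5,v6) [+-+] → (0.918654, 2.34256, 0.0542)–(0.809832, 2.49235, 0.0542)  len=0.1851
  (v2,v7,v3) [++-] → (0.776872, 0.674651, 0.0542)–(1.2671, 0, 0.0542)  len=0.8340
  (v3,v7,v8) [-+-] → (0.776872, 0.674651, 0.0542)–(0.3915, 1.205, 0.0542)  len=0.6556
  (v5,v10,v6) [--+] → (-1.94405, 1.59757, 0.0542)–(0.809832, 2.49235, 0.0542)  len=2.8956
  (v6,v10,v11) [+-+] → (-1.94405, 1.59757, 0.0542)–(-2.12014, 1.54036, 0.0542)  len=0.1851
  (v7,v12,v8) [++-] → (-0.401621, 0.947345, 0.0542)–(0.3915, 1.205, 0.0542)  len=0.8339
  (v8,v12,v13) [-+-] → (-0.401621, 0.947345, 0.0542)–(-1.0251, 0.7448, 0.0542)  len=0.6556
  (v10,v15,v11) [--+] → (-2.12014, -1.3552, 0.0542)–(-2.12014, 1.54036, 0.0542)  len=2.8956
  (v11,v15,v16) [+-+] → (-2.12014, -1.3552, 0.0542)–(-2.12014, -1.54036, 0.0542)  len=0.1852
  (v12,v17,v13) [++-] → (-1.0251, -0.0891917, 0.0542)–(-1.0251, 0.7448, 0.0542)  len=0.8340
  (v13,v17,v18) [-+-] → (-1.0251, -0.0891917, 0.0542)–(-1.0251, -0.7448, 0.0542)  len=0.6556
  (v15,v20,v16) [--+] → (0.633747, -2.43514, 0.0542)–(-2.12014, -1.54036, 0.0542)  len=2.8956
  (v16,v20,v21) [+-+] → (0.633747, -2.43514, 0.0542)–(0.809832, -2.49235, 0.0542)  len=0.1851
  (v17,v22,v18) [++-] → (-0.231979, -1.00246, 0.0542)–(-1.0251, -0.7448, 0.0542)  len=0.8339
  (v18,v22,v23) [-+-] → (-0.231979, -1.00246, 0.0542)–(0.3915, -1.205, 0.0542)  len=0.6556
  (v20,v0,v21) [--+] → (2.5118, -0.149788, 0.0542)–(0.809832, -2.49235, 0.0542)  len=2.8956
  (v21,v0,v1) [+-+] → (2.5118, -0.149788, 0.0542)–(2.62062, 0, 0.0542)  len=0.1851
  (v22,v2,v23) [++-] → (0.881728, -0.530349, 0.0542)–(0.3915, -1.205, 0.0542)  len=0.8340
  (v23,v2,v3) [-+-] → (0.881728, -0.530349, 0.0542)–(1.2671, 0, 0.0542)  len=0.6556

Chained into 2 loop(s):
  loop 1: 10 segments, perimeter = 15.4036
  loop 2: 10 segments, perimeter = 7.4476
Total perimeter = 22.851


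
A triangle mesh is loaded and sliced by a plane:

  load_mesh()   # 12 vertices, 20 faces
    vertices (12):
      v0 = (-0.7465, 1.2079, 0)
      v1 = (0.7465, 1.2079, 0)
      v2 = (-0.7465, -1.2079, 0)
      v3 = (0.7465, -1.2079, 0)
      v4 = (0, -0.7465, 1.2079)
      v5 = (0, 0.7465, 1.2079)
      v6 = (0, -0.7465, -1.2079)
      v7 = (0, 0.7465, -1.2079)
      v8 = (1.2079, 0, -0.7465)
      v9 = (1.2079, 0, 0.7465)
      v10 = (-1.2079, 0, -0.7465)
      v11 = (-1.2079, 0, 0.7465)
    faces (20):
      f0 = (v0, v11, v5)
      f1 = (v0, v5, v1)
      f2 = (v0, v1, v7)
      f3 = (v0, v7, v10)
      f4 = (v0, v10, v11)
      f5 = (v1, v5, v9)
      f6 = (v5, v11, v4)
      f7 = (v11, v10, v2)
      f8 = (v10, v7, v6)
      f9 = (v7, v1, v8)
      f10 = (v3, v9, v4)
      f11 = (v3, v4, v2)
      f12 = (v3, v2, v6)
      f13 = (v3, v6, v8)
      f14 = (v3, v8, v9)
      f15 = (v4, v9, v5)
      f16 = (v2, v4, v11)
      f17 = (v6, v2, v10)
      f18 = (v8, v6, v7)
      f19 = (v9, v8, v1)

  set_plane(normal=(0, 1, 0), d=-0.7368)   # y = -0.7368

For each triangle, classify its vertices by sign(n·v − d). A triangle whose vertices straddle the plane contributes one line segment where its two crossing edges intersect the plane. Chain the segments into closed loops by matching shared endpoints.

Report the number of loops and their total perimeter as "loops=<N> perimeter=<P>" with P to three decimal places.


Straddling triangles (10 of 20):
  (v5,v11,v4) [++-] → (-0.0156954, -0.7368, 1.2019)–(0, -0.7368, 1.2079)  len=0.0168
  (v11,v10,v2) [++-] → (-0.926453, -0.7368, -0.291147)–(-0.926453, -0.7368, 0.291147)  len=0.5823
  (v10,v7,v6) [++-] → (0, -0.7368, -1.2079)–(-0.0156954, -0.7368, -1.2019)  len=0.0168
  (v3,v9,v4) [-+-] → (0.926453, -0.7368, 0.291147)–(0.0156954, -0.7368, 1.2019)  len=1.2880
  (v3,v6,v8) [--+] → (0.0156954, -0.7368, -1.2019)–(0.926453, -0.7368, -0.291147)  len=1.2880
  (v3,v8,v9) [-++] → (0.926453, -0.7368, -0.291147)–(0.926453, -0.7368, 0.291147)  len=0.5823
  (v4,v9,v5) [-++] → (0.0156954, -0.7368, 1.2019)–(0, -0.7368, 1.2079)  len=0.0168
  (v2,v4,v11) [--+] → (-0.0156954, -0.7368, 1.2019)–(-0.926453, -0.7368, 0.291147)  len=1.2880
  (v6,v2,v10) [--+] → (-0.926453, -0.7368, -0.291147)–(-0.0156954, -0.7368, -1.2019)  len=1.2880
  (v8,v6,v7) [+-+] → (0.0156954, -0.7368, -1.2019)–(0, -0.7368, -1.2079)  len=0.0168

Chained into 1 loop(s):
  loop 1: 10 segments, perimeter = 6.3838
Total perimeter = 6.384

loops=1 perimeter=6.384


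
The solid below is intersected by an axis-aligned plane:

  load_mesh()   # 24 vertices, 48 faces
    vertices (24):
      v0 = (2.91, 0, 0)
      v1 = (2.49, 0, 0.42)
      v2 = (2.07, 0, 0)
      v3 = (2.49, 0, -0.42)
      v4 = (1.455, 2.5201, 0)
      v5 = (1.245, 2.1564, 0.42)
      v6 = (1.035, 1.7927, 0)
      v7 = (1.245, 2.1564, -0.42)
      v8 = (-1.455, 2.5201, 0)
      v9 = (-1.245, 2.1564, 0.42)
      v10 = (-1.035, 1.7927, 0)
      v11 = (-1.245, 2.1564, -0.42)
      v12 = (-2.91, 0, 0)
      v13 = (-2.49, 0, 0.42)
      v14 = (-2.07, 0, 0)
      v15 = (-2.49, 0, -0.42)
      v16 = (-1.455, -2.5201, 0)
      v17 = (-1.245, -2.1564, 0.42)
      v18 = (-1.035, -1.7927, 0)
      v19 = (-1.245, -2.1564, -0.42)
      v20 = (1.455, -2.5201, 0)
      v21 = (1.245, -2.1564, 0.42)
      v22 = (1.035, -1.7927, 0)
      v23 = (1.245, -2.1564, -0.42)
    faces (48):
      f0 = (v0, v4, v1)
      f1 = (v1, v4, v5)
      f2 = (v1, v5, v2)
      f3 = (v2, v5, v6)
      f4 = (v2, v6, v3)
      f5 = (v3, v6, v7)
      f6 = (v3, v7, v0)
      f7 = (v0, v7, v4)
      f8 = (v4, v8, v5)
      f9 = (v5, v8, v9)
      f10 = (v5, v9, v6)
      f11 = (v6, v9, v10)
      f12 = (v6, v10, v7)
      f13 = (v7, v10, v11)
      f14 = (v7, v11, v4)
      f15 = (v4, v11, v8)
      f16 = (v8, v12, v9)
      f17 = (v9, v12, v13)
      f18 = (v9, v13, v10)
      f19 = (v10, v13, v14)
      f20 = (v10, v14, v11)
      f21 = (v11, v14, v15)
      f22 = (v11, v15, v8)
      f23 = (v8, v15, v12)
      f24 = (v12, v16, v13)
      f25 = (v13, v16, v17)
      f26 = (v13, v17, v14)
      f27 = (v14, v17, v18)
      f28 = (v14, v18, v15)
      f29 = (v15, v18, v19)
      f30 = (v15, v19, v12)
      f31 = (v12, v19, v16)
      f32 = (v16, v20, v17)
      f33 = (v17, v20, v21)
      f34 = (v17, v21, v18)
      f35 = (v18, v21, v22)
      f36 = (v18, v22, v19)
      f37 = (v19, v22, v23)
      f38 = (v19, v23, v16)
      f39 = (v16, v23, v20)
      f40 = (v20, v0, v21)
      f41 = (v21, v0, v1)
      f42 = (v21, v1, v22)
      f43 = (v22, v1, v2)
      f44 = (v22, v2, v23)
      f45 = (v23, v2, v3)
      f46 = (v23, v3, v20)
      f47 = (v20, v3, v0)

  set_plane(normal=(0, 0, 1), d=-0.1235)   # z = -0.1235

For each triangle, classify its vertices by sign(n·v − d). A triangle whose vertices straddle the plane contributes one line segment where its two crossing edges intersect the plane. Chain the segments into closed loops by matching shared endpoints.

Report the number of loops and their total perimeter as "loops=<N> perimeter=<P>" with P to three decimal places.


loops=2 perimeter=29.880

Straddling triangles (24 of 48):
  (v2,v6,v3) [++-] → (1.46284, 1.26556, -0.1235)–(2.1935, 0, -0.1235)  len=1.4613
  (v3,v6,v7) [-+-] → (1.46284, 1.26556, -0.1235)–(1.09675, 1.89965, -0.1235)  len=0.7322
  (v3,v7,v0) [--+] → (2.42041, 0.634084, -0.1235)–(2.7865, 0, -0.1235)  len=0.7322
  (v0,v7,v4) [+-+] → (2.42041, 0.634084, -0.1235)–(1.39325, 2.41315, -0.1235)  len=2.0543
  (v6,v10,v7) [++-] → (-0.364571, 1.89965, -0.1235)–(1.09675, 1.89965, -0.1235)  len=1.4613
  (v7,v10,v11) [-+-] → (-0.364571, 1.89965, -0.1235)–(-1.09675, 1.89965, -0.1235)  len=0.7322
  (v7,v11,v4) [--+] → (0.661071, 2.41315, -0.1235)–(1.39325, 2.41315, -0.1235)  len=0.7322
  (v4,v11,v8) [+-+] → (0.661071, 2.41315, -0.1235)–(-1.39325, 2.41315, -0.1235)  len=2.0543
  (v10,v14,v11) [++-] → (-1.82741, 0.634084, -0.1235)–(-1.09675, 1.89965, -0.1235)  len=1.4613
  (v11,v14,v15) [-+-] → (-1.82741, 0.634084, -0.1235)–(-2.1935, 0, -0.1235)  len=0.7322
  (v11,v15,v8) [--+] → (-1.75934, 1.77907, -0.1235)–(-1.39325, 2.41315, -0.1235)  len=0.7322
  (v8,v15,v12) [+-+] → (-1.75934, 1.77907, -0.1235)–(-2.7865, 0, -0.1235)  len=2.0543
  (v14,v18,v15) [++-] → (-1.46284, -1.26556, -0.1235)–(-2.1935, 0, -0.1235)  len=1.4613
  (v15,v18,v19) [-+-] → (-1.46284, -1.26556, -0.1235)–(-1.09675, -1.89965, -0.1235)  len=0.7322
  (v15,v19,v12) [--+] → (-2.42041, -0.634084, -0.1235)–(-2.7865, 0, -0.1235)  len=0.7322
  (v12,v19,v16) [+-+] → (-2.42041, -0.634084, -0.1235)–(-1.39325, -2.41315, -0.1235)  len=2.0543
  (v18,v22,v19) [++-] → (0.364571, -1.89965, -0.1235)–(-1.09675, -1.89965, -0.1235)  len=1.4613
  (v19,v22,v23) [-+-] → (0.364571, -1.89965, -0.1235)–(1.09675, -1.89965, -0.1235)  len=0.7322
  (v19,v23,v16) [--+] → (-0.661071, -2.41315, -0.1235)–(-1.39325, -2.41315, -0.1235)  len=0.7322
  (v16,v23,v20) [+-+] → (-0.661071, -2.41315, -0.1235)–(1.39325, -2.41315, -0.1235)  len=2.0543
  (v22,v2,v23) [++-] → (1.82741, -0.634084, -0.1235)–(1.09675, -1.89965, -0.1235)  len=1.4613
  (v23,v2,v3) [-+-] → (1.82741, -0.634084, -0.1235)–(2.1935, 0, -0.1235)  len=0.7322
  (v23,v3,v20) [--+] → (1.75934, -1.77907, -0.1235)–(1.39325, -2.41315, -0.1235)  len=0.7322
  (v20,v3,v0) [+-+] → (1.75934, -1.77907, -0.1235)–(2.7865, 0, -0.1235)  len=2.0543

Chained into 2 loop(s):
  loop 1: 12 segments, perimeter = 13.1611
  loop 2: 12 segments, perimeter = 16.7189
Total perimeter = 29.880


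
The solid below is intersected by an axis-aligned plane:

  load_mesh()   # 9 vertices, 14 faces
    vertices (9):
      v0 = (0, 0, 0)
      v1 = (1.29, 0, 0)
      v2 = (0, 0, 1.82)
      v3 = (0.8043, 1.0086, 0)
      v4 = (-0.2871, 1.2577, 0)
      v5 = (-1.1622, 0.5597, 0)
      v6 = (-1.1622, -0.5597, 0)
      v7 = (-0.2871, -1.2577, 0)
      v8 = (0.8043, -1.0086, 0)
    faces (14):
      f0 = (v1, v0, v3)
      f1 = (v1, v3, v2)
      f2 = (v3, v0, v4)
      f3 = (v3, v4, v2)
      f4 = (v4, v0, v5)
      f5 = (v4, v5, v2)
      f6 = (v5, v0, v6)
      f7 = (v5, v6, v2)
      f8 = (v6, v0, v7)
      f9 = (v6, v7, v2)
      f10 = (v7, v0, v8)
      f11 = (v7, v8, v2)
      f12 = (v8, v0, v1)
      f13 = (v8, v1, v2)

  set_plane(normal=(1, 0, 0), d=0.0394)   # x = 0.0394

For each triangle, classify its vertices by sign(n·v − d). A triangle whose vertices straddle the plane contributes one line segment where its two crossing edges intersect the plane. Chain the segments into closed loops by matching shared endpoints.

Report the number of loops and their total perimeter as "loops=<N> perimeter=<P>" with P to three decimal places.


Straddling triangles (8 of 14):
  (v1,v0,v3) [+-+] → (0.0394, 0, 0)–(0.0394, 0.049408, 0)  len=0.0494
  (v1,v3,v2) [++-] → (0.0394, 0.049408, 1.73084)–(0.0394, 0, 1.76441)  len=0.0597
  (v3,v0,v4) [+--] → (0.0394, 0.049408, 0)–(0.0394, 1.18318, 0)  len=1.1338
  (v3,v4,v2) [+--] → (0.0394, 1.18318, 0)–(0.0394, 0.049408, 1.73084)  len=2.0691
  (v7,v0,v8) [--+] → (0.0394, -0.049408, 0)–(0.0394, -1.18318, 0)  len=1.1338
  (v7,v8,v2) [-+-] → (0.0394, -1.18318, 0)–(0.0394, -0.049408, 1.73084)  len=2.0691
  (v8,v0,v1) [+-+] → (0.0394, -0.049408, 0)–(0.0394, 0, 0)  len=0.0494
  (v8,v1,v2) [++-] → (0.0394, 0, 1.76441)–(0.0394, -0.049408, 1.73084)  len=0.0597

Chained into 1 loop(s):
  loop 1: 8 segments, perimeter = 6.6241
Total perimeter = 6.624

loops=1 perimeter=6.624


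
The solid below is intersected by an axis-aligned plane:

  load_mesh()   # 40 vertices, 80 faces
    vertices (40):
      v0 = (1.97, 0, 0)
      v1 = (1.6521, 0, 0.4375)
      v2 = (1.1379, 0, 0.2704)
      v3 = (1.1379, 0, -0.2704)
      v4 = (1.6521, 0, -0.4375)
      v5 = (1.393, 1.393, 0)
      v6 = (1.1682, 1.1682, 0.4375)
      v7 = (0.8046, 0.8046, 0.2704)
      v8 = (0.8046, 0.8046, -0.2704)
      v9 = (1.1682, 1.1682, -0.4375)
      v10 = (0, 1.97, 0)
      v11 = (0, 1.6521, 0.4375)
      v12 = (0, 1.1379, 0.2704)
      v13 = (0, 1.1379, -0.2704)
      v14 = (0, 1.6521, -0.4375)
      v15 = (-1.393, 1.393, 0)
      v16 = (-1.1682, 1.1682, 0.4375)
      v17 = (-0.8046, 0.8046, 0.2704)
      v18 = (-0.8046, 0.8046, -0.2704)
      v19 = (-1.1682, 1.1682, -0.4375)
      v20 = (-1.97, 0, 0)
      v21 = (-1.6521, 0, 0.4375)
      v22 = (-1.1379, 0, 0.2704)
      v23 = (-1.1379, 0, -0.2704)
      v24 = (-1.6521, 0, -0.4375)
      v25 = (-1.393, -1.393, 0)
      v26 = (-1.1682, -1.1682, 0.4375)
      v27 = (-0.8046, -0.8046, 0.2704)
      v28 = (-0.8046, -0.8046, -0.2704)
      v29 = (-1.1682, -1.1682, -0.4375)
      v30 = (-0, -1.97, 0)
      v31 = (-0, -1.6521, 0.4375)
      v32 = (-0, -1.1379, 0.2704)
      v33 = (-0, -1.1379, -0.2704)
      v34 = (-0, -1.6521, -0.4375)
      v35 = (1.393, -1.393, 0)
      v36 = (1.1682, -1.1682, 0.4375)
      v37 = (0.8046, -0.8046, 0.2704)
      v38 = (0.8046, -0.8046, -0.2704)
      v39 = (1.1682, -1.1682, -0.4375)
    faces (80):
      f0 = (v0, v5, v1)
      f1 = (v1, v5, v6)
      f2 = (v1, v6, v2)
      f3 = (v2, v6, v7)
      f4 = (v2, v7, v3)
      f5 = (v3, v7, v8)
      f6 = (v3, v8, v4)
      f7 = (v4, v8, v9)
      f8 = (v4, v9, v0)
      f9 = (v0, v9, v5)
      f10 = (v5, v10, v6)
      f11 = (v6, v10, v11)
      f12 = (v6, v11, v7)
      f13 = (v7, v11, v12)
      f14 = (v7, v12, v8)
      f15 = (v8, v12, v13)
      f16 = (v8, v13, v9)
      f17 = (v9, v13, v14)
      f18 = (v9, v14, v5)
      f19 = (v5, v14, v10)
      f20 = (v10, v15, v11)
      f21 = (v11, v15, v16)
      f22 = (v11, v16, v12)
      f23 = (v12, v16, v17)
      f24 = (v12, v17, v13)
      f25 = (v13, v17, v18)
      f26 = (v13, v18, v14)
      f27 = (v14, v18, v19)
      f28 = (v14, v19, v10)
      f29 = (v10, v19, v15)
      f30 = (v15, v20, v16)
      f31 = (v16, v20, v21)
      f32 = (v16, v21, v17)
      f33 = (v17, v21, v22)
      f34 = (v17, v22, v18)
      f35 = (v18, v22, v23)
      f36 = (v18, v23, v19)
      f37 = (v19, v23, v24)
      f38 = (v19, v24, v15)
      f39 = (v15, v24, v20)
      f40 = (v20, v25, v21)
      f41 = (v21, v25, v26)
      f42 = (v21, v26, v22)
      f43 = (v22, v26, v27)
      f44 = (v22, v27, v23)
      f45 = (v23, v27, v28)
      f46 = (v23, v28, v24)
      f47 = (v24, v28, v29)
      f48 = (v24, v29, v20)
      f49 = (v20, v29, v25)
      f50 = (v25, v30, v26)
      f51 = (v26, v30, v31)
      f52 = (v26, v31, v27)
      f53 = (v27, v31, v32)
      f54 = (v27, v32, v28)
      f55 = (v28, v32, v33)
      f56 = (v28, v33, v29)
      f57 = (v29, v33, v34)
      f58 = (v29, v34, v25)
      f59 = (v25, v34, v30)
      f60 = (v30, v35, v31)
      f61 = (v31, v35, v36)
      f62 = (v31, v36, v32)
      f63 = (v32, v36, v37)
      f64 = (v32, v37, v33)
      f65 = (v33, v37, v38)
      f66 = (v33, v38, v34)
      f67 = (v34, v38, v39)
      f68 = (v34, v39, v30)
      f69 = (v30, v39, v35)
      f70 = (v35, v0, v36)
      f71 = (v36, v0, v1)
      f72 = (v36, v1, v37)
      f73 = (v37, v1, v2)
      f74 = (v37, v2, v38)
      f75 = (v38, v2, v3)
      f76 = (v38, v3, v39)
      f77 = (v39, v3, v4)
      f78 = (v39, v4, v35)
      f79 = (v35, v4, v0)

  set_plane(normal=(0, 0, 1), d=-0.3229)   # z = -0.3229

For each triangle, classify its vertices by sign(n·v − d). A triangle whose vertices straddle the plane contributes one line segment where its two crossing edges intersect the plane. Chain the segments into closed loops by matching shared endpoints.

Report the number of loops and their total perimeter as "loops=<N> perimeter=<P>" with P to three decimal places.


Straddling triangles (32 of 80):
  (v3,v8,v4) [++-] → (1.07087, 0.551808, -0.3229)–(1.29945, 0, -0.3229)  len=0.5973
  (v4,v8,v9) [-+-] → (1.07087, 0.551808, -0.3229)–(0.918837, 0.918837, -0.3229)  len=0.3973
  (v4,v9,v0) [--+] → (1.37823, 0.862198, -0.3229)–(1.73537, 0, -0.3229)  len=0.9332
  (v0,v9,v5) [+-+] → (1.37823, 0.862198, -0.3229)–(1.22708, 1.22708, -0.3229)  len=0.3950
  (v8,v13,v9) [++-] → (0.367029, 1.14742, -0.3229)–(0.918837, 0.918837, -0.3229)  len=0.5973
  (v9,v13,v14) [-+-] → (0.367029, 1.14742, -0.3229)–(0, 1.29945, -0.3229)  len=0.3973
  (v9,v14,v5) [--+] → (0.364886, 1.58423, -0.3229)–(1.22708, 1.22708, -0.3229)  len=0.9332
  (v5,v14,v10) [+-+] → (0.364886, 1.58423, -0.3229)–(0, 1.73537, -0.3229)  len=0.3950
  (v13,v18,v14) [++-] → (-0.551808, 1.07087, -0.3229)–(0, 1.29945, -0.3229)  len=0.5973
  (v14,v18,v19) [-+-] → (-0.551808, 1.07087, -0.3229)–(-0.918837, 0.918837, -0.3229)  len=0.3973
  (v14,v19,v10) [--+] → (-0.862198, 1.37823, -0.3229)–(0, 1.73537, -0.3229)  len=0.9332
  (v10,v19,v15) [+-+] → (-0.862198, 1.37823, -0.3229)–(-1.22708, 1.22708, -0.3229)  len=0.3950
  (v18,v23,v19) [++-] → (-1.14742, 0.367029, -0.3229)–(-0.918837, 0.918837, -0.3229)  len=0.5973
  (v19,v23,v24) [-+-] → (-1.14742, 0.367029, -0.3229)–(-1.29945, 0, -0.3229)  len=0.3973
  (v19,v24,v15) [--+] → (-1.58423, 0.364886, -0.3229)–(-1.22708, 1.22708, -0.3229)  len=0.9332
  (v15,v24,v20) [+-+] → (-1.58423, 0.364886, -0.3229)–(-1.73537, 0, -0.3229)  len=0.3950
  (v23,v28,v24) [++-] → (-1.07087, -0.551808, -0.3229)–(-1.29945, 0, -0.3229)  len=0.5973
  (v24,v28,v29) [-+-] → (-1.07087, -0.551808, -0.3229)–(-0.918837, -0.918837, -0.3229)  len=0.3973
  (v24,v29,v20) [--+] → (-1.37823, -0.862198, -0.3229)–(-1.73537, 0, -0.3229)  len=0.9332
  (v20,v29,v25) [+-+] → (-1.37823, -0.862198, -0.3229)–(-1.22708, -1.22708, -0.3229)  len=0.3950
  (v28,v33,v29) [++-] → (-0.367029, -1.14742, -0.3229)–(-0.918837, -0.918837, -0.3229)  len=0.5973
  (v29,v33,v34) [-+-] → (-0.367029, -1.14742, -0.3229)–(0, -1.29945, -0.3229)  len=0.3973
  (v29,v34,v25) [--+] → (-0.364886, -1.58423, -0.3229)–(-1.22708, -1.22708, -0.3229)  len=0.9332
  (v25,v34,v30) [+-+] → (-0.364886, -1.58423, -0.3229)–(0, -1.73537, -0.3229)  len=0.3950
  (v33,v38,v34) [++-] → (0.551808, -1.07087, -0.3229)–(0, -1.29945, -0.3229)  len=0.5973
  (v34,v38,v39) [-+-] → (0.551808, -1.07087, -0.3229)–(0.918837, -0.918837, -0.3229)  len=0.3973
  (v34,v39,v30) [--+] → (0.862198, -1.37823, -0.3229)–(0, -1.73537, -0.3229)  len=0.9332
  (v30,v39,v35) [+-+] → (0.862198, -1.37823, -0.3229)–(1.22708, -1.22708, -0.3229)  len=0.3950
  (v38,v3,v39) [++-] → (1.14742, -0.367029, -0.3229)–(0.918837, -0.918837, -0.3229)  len=0.5973
  (v39,v3,v4) [-+-] → (1.14742, -0.367029, -0.3229)–(1.29945, 0, -0.3229)  len=0.3973
  (v39,v4,v35) [--+] → (1.58423, -0.364886, -0.3229)–(1.22708, -1.22708, -0.3229)  len=0.9332
  (v35,v4,v0) [+-+] → (1.58423, -0.364886, -0.3229)–(1.73537, 0, -0.3229)  len=0.3950

Chained into 2 loop(s):
  loop 1: 16 segments, perimeter = 7.9564
  loop 2: 16 segments, perimeter = 10.6255
Total perimeter = 18.582

loops=2 perimeter=18.582
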